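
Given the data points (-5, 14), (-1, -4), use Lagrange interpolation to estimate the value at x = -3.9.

Lagrange interpolation formula:
P(x) = Σ yᵢ × Lᵢ(x)
where Lᵢ(x) = Π_{j≠i} (x - xⱼ)/(xᵢ - xⱼ)

L_0(-3.9) = (-3.9 - (-1))/(-5 - (-1)) = 0.725000
L_1(-3.9) = (-3.9 - (-5))/(-1 - (-5)) = 0.275000

P(-3.9) = 14×L_0(-3.9) + (-4)×L_1(-3.9)
P(-3.9) = 9.050000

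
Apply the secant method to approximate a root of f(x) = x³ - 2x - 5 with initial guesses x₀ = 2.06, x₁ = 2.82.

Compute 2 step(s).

f(x) = x³ - 2x - 5
x₀ = 2.06, x₁ = 2.82

Secant formula: x_{n+1} = x_n - f(x_n)(x_n - x_{n-1})/(f(x_n) - f(x_{n-1}))

Iteration 1:
  f(2.060000) = -0.378184
  f(2.820000) = 11.785768
  x_2 = 2.820000 - 11.785768×(2.820000 - 2.060000)/(11.785768 - (-0.378184))
       = 2.083629
Iteration 2:
  f(2.820000) = 11.785768
  f(2.083629) = -0.121164
  x_3 = 2.083629 - (-0.121164)×(2.083629 - 2.820000)/(-0.121164 - 11.785768)
       = 2.091122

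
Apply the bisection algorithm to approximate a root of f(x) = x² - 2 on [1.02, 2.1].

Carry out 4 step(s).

f(x) = x² - 2
Initial interval: [1.02, 2.1]

Iteration 1:
  c_1 = (1.020000 + 2.100000)/2 = 1.560000
  f(c_1) = f(1.560000) = 0.433600
  f(a) × f(c) < 0, new interval: [1.020000, 1.560000]
Iteration 2:
  c_2 = (1.020000 + 1.560000)/2 = 1.290000
  f(c_2) = f(1.290000) = -0.335900
  f(a) × f(c) ≥ 0, new interval: [1.290000, 1.560000]
Iteration 3:
  c_3 = (1.290000 + 1.560000)/2 = 1.425000
  f(c_3) = f(1.425000) = 0.030625
  f(a) × f(c) < 0, new interval: [1.290000, 1.425000]
Iteration 4:
  c_4 = (1.290000 + 1.425000)/2 = 1.357500
  f(c_4) = f(1.357500) = -0.157194
  f(a) × f(c) ≥ 0, new interval: [1.357500, 1.425000]

After 4 iteration(s), the approximation is c_4 = 1.357500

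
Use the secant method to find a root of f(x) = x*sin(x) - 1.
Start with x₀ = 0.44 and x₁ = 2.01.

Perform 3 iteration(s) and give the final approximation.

f(x) = x*sin(x) - 1
x₀ = 0.44, x₁ = 2.01

Secant formula: x_{n+1} = x_n - f(x_n)(x_n - x_{n-1})/(f(x_n) - f(x_{n-1}))

Iteration 1:
  f(0.440000) = -0.812587
  f(2.010000) = 0.819232
  x_2 = 2.010000 - 0.819232×(2.010000 - 0.440000)/(0.819232 - (-0.812587))
       = 1.221803
Iteration 2:
  f(2.010000) = 0.819232
  f(1.221803) = 0.148150
  x_3 = 1.221803 - 0.148150×(1.221803 - 2.010000)/(0.148150 - 0.819232)
       = 1.047799
Iteration 3:
  f(1.221803) = 0.148150
  f(1.047799) = -0.092265
  x_4 = 1.047799 - (-0.092265)×(1.047799 - 1.221803)/(-0.092265 - 0.148150)
       = 1.114577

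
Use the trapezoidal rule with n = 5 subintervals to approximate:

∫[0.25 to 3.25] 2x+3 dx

f(x) = 2x+3
a = 0.25, b = 3.25, n = 5
h = (b - a)/n = 0.600000

Trapezoidal rule: (h/2)[f(x₀) + 2f(x₁) + 2f(x₂) + ... + f(xₙ)]

x_0 = 0.2500, f(x_0) = 3.500000, coefficient = 1
x_1 = 0.8500, f(x_1) = 4.700000, coefficient = 2
x_2 = 1.4500, f(x_2) = 5.900000, coefficient = 2
x_3 = 2.0500, f(x_3) = 7.100000, coefficient = 2
x_4 = 2.6500, f(x_4) = 8.300000, coefficient = 2
x_5 = 3.2500, f(x_5) = 9.500000, coefficient = 1

I ≈ (0.600000/2) × 65.000000 = 19.500000
Exact value: 19.500000
Error: 0.000000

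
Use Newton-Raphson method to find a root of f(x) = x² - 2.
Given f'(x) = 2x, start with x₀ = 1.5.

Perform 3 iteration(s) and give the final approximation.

f(x) = x² - 2
f'(x) = 2x
x₀ = 1.5

Newton-Raphson formula: x_{n+1} = x_n - f(x_n)/f'(x_n)

Iteration 1:
  f(1.500000) = 0.250000
  f'(1.500000) = 3.000000
  x_1 = 1.500000 - 0.250000/3.000000 = 1.416667
Iteration 2:
  f(1.416667) = 0.006944
  f'(1.416667) = 2.833333
  x_2 = 1.416667 - 0.006944/2.833333 = 1.414216
Iteration 3:
  f(1.414216) = 0.000006
  f'(1.414216) = 2.828431
  x_3 = 1.414216 - 0.000006/2.828431 = 1.414214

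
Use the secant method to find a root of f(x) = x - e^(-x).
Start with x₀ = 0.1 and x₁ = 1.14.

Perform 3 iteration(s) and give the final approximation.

f(x) = x - e^(-x)
x₀ = 0.1, x₁ = 1.14

Secant formula: x_{n+1} = x_n - f(x_n)(x_n - x_{n-1})/(f(x_n) - f(x_{n-1}))

Iteration 1:
  f(0.100000) = -0.804837
  f(1.140000) = 0.820181
  x_2 = 1.140000 - 0.820181×(1.140000 - 0.100000)/(0.820181 - (-0.804837))
       = 0.615090
Iteration 2:
  f(1.140000) = 0.820181
  f(0.615090) = 0.074498
  x_3 = 0.615090 - 0.074498×(0.615090 - 1.140000)/(0.074498 - 0.820181)
       = 0.562649
Iteration 3:
  f(0.615090) = 0.074498
  f(0.562649) = -0.007049
  x_4 = 0.562649 - (-0.007049)×(0.562649 - 0.615090)/(-0.007049 - 0.074498)
       = 0.567182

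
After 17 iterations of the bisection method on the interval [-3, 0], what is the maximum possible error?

Bisection error bound: |error| ≤ (b-a)/2^n
|error| ≤ (0 - (-3))/2^17 = 3/2^17
|error| ≤ 0.0000228882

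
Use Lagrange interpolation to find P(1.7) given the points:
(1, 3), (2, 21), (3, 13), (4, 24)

Lagrange interpolation formula:
P(x) = Σ yᵢ × Lᵢ(x)
where Lᵢ(x) = Π_{j≠i} (x - xⱼ)/(xᵢ - xⱼ)

L_0(1.7) = (1.7 - 2)/(1 - 2) × (1.7 - 3)/(1 - 3) × (1.7 - 4)/(1 - 4) = 0.149500
L_1(1.7) = (1.7 - 1)/(2 - 1) × (1.7 - 3)/(2 - 3) × (1.7 - 4)/(2 - 4) = 1.046500
L_2(1.7) = (1.7 - 1)/(3 - 1) × (1.7 - 2)/(3 - 2) × (1.7 - 4)/(3 - 4) = -0.241500
L_3(1.7) = (1.7 - 1)/(4 - 1) × (1.7 - 2)/(4 - 2) × (1.7 - 3)/(4 - 3) = 0.045500

P(1.7) = 3×L_0(1.7) + 21×L_1(1.7) + 13×L_2(1.7) + 24×L_3(1.7)
P(1.7) = 20.377500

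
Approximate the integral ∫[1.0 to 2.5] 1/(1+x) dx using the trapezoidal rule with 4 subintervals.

f(x) = 1/(1+x)
a = 1.0, b = 2.5, n = 4
h = (b - a)/n = 0.375000

Trapezoidal rule: (h/2)[f(x₀) + 2f(x₁) + 2f(x₂) + ... + f(xₙ)]

x_0 = 1.0000, f(x_0) = 0.500000, coefficient = 1
x_1 = 1.3750, f(x_1) = 0.421053, coefficient = 2
x_2 = 1.7500, f(x_2) = 0.363636, coefficient = 2
x_3 = 2.1250, f(x_3) = 0.320000, coefficient = 2
x_4 = 2.5000, f(x_4) = 0.285714, coefficient = 1

I ≈ (0.375000/2) × 2.995092 = 0.561580
Exact value: 0.559616
Error: 0.001964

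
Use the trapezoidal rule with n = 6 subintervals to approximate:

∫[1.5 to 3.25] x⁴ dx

f(x) = x⁴
a = 1.5, b = 3.25, n = 6
h = (b - a)/n = 0.291667

Trapezoidal rule: (h/2)[f(x₀) + 2f(x₁) + 2f(x₂) + ... + f(xₙ)]

x_0 = 1.5000, f(x_0) = 5.062500, coefficient = 1
x_1 = 1.7917, f(x_1) = 10.304546, coefficient = 2
x_2 = 2.0833, f(x_2) = 18.838011, coefficient = 2
x_3 = 2.3750, f(x_3) = 31.816650, coefficient = 2
x_4 = 2.6667, f(x_4) = 50.567901, coefficient = 2
x_5 = 2.9583, f(x_5) = 76.592885, coefficient = 2
x_6 = 3.2500, f(x_6) = 111.566406, coefficient = 1

I ≈ (0.291667/2) × 492.868893 = 71.876714
Exact value: 70.999414
Error: 0.877300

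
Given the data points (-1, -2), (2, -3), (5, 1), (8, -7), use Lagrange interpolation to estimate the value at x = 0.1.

Lagrange interpolation formula:
P(x) = Σ yᵢ × Lᵢ(x)
where Lᵢ(x) = Π_{j≠i} (x - xⱼ)/(xᵢ - xⱼ)

L_0(0.1) = (0.1 - 2)/(-1 - 2) × (0.1 - 5)/(-1 - 5) × (0.1 - 8)/(-1 - 8) = 0.454006
L_1(0.1) = (0.1 - (-1))/(2 - (-1)) × (0.1 - 5)/(2 - 5) × (0.1 - 8)/(2 - 8) = 0.788537
L_2(0.1) = (0.1 - (-1))/(5 - (-1)) × (0.1 - 2)/(5 - 2) × (0.1 - 8)/(5 - 8) = -0.305759
L_3(0.1) = (0.1 - (-1))/(8 - (-1)) × (0.1 - 2)/(8 - 2) × (0.1 - 5)/(8 - 5) = 0.063216

P(0.1) = (-2)×L_0(0.1) + (-3)×L_1(0.1) + 1×L_2(0.1) + (-7)×L_3(0.1)
P(0.1) = -4.021895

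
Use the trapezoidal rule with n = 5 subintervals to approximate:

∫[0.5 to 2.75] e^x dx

f(x) = e^x
a = 0.5, b = 2.75, n = 5
h = (b - a)/n = 0.450000

Trapezoidal rule: (h/2)[f(x₀) + 2f(x₁) + 2f(x₂) + ... + f(xₙ)]

x_0 = 0.5000, f(x_0) = 1.648721, coefficient = 1
x_1 = 0.9500, f(x_1) = 2.585710, coefficient = 2
x_2 = 1.4000, f(x_2) = 4.055200, coefficient = 2
x_3 = 1.8500, f(x_3) = 6.359820, coefficient = 2
x_4 = 2.3000, f(x_4) = 9.974182, coefficient = 2
x_5 = 2.7500, f(x_5) = 15.642632, coefficient = 1

I ≈ (0.450000/2) × 63.241176 = 14.229265
Exact value: 13.993911
Error: 0.235354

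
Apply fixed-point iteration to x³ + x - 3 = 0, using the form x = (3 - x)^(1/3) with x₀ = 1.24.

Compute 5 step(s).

Equation: x³ + x - 3 = 0
Fixed-point form: x = (3 - x)^(1/3)
x₀ = 1.24

x_1 = g(1.240000) = 1.207362
x_2 = g(1.207362) = 1.214780
x_3 = g(1.214780) = 1.213102
x_4 = g(1.213102) = 1.213482
x_5 = g(1.213482) = 1.213396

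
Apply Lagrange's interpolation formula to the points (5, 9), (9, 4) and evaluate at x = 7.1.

Lagrange interpolation formula:
P(x) = Σ yᵢ × Lᵢ(x)
where Lᵢ(x) = Π_{j≠i} (x - xⱼ)/(xᵢ - xⱼ)

L_0(7.1) = (7.1 - 9)/(5 - 9) = 0.475000
L_1(7.1) = (7.1 - 5)/(9 - 5) = 0.525000

P(7.1) = 9×L_0(7.1) + 4×L_1(7.1)
P(7.1) = 6.375000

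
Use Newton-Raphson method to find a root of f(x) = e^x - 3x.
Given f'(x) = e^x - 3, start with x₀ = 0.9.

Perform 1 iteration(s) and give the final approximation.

f(x) = e^x - 3x
f'(x) = e^x - 3
x₀ = 0.9

Newton-Raphson formula: x_{n+1} = x_n - f(x_n)/f'(x_n)

Iteration 1:
  f(0.900000) = -0.240397
  f'(0.900000) = -0.540397
  x_1 = 0.900000 - (-0.240397)/(-0.540397) = 0.455148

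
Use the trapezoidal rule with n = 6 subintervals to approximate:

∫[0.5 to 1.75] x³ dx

f(x) = x³
a = 0.5, b = 1.75, n = 6
h = (b - a)/n = 0.208333

Trapezoidal rule: (h/2)[f(x₀) + 2f(x₁) + 2f(x₂) + ... + f(xₙ)]

x_0 = 0.5000, f(x_0) = 0.125000, coefficient = 1
x_1 = 0.7083, f(x_1) = 0.355396, coefficient = 2
x_2 = 0.9167, f(x_2) = 0.770255, coefficient = 2
x_3 = 1.1250, f(x_3) = 1.423828, coefficient = 2
x_4 = 1.3333, f(x_4) = 2.370370, coefficient = 2
x_5 = 1.5417, f(x_5) = 3.664135, coefficient = 2
x_6 = 1.7500, f(x_6) = 5.359375, coefficient = 1

I ≈ (0.208333/2) × 22.652344 = 2.359619
Exact value: 2.329102
Error: 0.030518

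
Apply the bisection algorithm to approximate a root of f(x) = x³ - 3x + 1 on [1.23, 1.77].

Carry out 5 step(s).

f(x) = x³ - 3x + 1
Initial interval: [1.23, 1.77]

Iteration 1:
  c_1 = (1.230000 + 1.770000)/2 = 1.500000
  f(c_1) = f(1.500000) = -0.125000
  f(a) × f(c) ≥ 0, new interval: [1.500000, 1.770000]
Iteration 2:
  c_2 = (1.500000 + 1.770000)/2 = 1.635000
  f(c_2) = f(1.635000) = 0.465723
  f(a) × f(c) < 0, new interval: [1.500000, 1.635000]
Iteration 3:
  c_3 = (1.500000 + 1.635000)/2 = 1.567500
  f(c_3) = f(1.567500) = 0.148936
  f(a) × f(c) < 0, new interval: [1.500000, 1.567500]
Iteration 4:
  c_4 = (1.500000 + 1.567500)/2 = 1.533750
  f(c_4) = f(1.533750) = 0.006727
  f(a) × f(c) < 0, new interval: [1.500000, 1.533750]
Iteration 5:
  c_5 = (1.500000 + 1.533750)/2 = 1.516875
  f(c_5) = f(1.516875) = -0.060432
  f(a) × f(c) ≥ 0, new interval: [1.516875, 1.533750]

After 5 iteration(s), the approximation is c_5 = 1.516875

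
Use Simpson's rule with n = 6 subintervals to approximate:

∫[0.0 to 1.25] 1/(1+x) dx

f(x) = 1/(1+x)
a = 0.0, b = 1.25, n = 6
h = (b - a)/n = 0.208333

Simpson's rule: (h/3)[f(x₀) + 4f(x₁) + 2f(x₂) + ... + f(xₙ)]

x_0 = 0.0000, f(x_0) = 1.000000, coefficient = 1
x_1 = 0.2083, f(x_1) = 0.827586, coefficient = 4
x_2 = 0.4167, f(x_2) = 0.705882, coefficient = 2
x_3 = 0.6250, f(x_3) = 0.615385, coefficient = 4
x_4 = 0.8333, f(x_4) = 0.545455, coefficient = 2
x_5 = 1.0417, f(x_5) = 0.489796, coefficient = 4
x_6 = 1.2500, f(x_6) = 0.444444, coefficient = 1

I ≈ (0.208333/3) × 11.678185 = 0.810985
Exact value: 0.810930
Error: 0.000055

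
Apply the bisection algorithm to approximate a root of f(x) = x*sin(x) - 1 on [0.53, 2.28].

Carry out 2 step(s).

f(x) = x*sin(x) - 1
Initial interval: [0.53, 2.28]

Iteration 1:
  c_1 = (0.530000 + 2.280000)/2 = 1.405000
  f(c_1) = f(1.405000) = 0.385734
  f(a) × f(c) < 0, new interval: [0.530000, 1.405000]
Iteration 2:
  c_2 = (0.530000 + 1.405000)/2 = 0.967500
  f(c_2) = f(0.967500) = -0.203293
  f(a) × f(c) ≥ 0, new interval: [0.967500, 1.405000]

After 2 iteration(s), the approximation is c_2 = 0.967500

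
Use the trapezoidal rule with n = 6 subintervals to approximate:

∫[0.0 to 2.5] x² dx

f(x) = x²
a = 0.0, b = 2.5, n = 6
h = (b - a)/n = 0.416667

Trapezoidal rule: (h/2)[f(x₀) + 2f(x₁) + 2f(x₂) + ... + f(xₙ)]

x_0 = 0.0000, f(x_0) = 0.000000, coefficient = 1
x_1 = 0.4167, f(x_1) = 0.173611, coefficient = 2
x_2 = 0.8333, f(x_2) = 0.694444, coefficient = 2
x_3 = 1.2500, f(x_3) = 1.562500, coefficient = 2
x_4 = 1.6667, f(x_4) = 2.777778, coefficient = 2
x_5 = 2.0833, f(x_5) = 4.340278, coefficient = 2
x_6 = 2.5000, f(x_6) = 6.250000, coefficient = 1

I ≈ (0.416667/2) × 25.347222 = 5.280671
Exact value: 5.208333
Error: 0.072338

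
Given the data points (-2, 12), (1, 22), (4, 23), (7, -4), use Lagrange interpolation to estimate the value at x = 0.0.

Lagrange interpolation formula:
P(x) = Σ yᵢ × Lᵢ(x)
where Lᵢ(x) = Π_{j≠i} (x - xⱼ)/(xᵢ - xⱼ)

L_0(0.0) = (0.0 - 1)/(-2 - 1) × (0.0 - 4)/(-2 - 4) × (0.0 - 7)/(-2 - 7) = 0.172840
L_1(0.0) = (0.0 - (-2))/(1 - (-2)) × (0.0 - 4)/(1 - 4) × (0.0 - 7)/(1 - 7) = 1.037037
L_2(0.0) = (0.0 - (-2))/(4 - (-2)) × (0.0 - 1)/(4 - 1) × (0.0 - 7)/(4 - 7) = -0.259259
L_3(0.0) = (0.0 - (-2))/(7 - (-2)) × (0.0 - 1)/(7 - 1) × (0.0 - 4)/(7 - 4) = 0.049383

P(0.0) = 12×L_0(0.0) + 22×L_1(0.0) + 23×L_2(0.0) + (-4)×L_3(0.0)
P(0.0) = 18.728395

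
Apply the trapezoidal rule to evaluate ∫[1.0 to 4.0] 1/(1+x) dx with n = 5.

f(x) = 1/(1+x)
a = 1.0, b = 4.0, n = 5
h = (b - a)/n = 0.600000

Trapezoidal rule: (h/2)[f(x₀) + 2f(x₁) + 2f(x₂) + ... + f(xₙ)]

x_0 = 1.0000, f(x_0) = 0.500000, coefficient = 1
x_1 = 1.6000, f(x_1) = 0.384615, coefficient = 2
x_2 = 2.2000, f(x_2) = 0.312500, coefficient = 2
x_3 = 2.8000, f(x_3) = 0.263158, coefficient = 2
x_4 = 3.4000, f(x_4) = 0.227273, coefficient = 2
x_5 = 4.0000, f(x_5) = 0.200000, coefficient = 1

I ≈ (0.600000/2) × 3.075092 = 0.922528
Exact value: 0.916291
Error: 0.006237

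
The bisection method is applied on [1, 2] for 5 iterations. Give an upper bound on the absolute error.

Bisection error bound: |error| ≤ (b-a)/2^n
|error| ≤ (2 - 1)/2^5 = 1/2^5
|error| ≤ 0.0312500000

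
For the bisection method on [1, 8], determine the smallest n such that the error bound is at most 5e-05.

We need (b-a)/2^n ≤ 5e-05
(8 - 1)/2^n ≤ 5e-05
7/2^n ≤ 5e-05
2^n ≥ 140000
n ≥ log₂(140000) = 17.10
n ≥ 18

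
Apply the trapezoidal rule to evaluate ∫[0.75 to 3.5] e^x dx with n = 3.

f(x) = e^x
a = 0.75, b = 3.5, n = 3
h = (b - a)/n = 0.916667

Trapezoidal rule: (h/2)[f(x₀) + 2f(x₁) + 2f(x₂) + ... + f(xₙ)]

x_0 = 0.7500, f(x_0) = 2.117000, coefficient = 1
x_1 = 1.6667, f(x_1) = 5.294490, coefficient = 2
x_2 = 2.5833, f(x_2) = 13.241202, coefficient = 2
x_3 = 3.5000, f(x_3) = 33.115452, coefficient = 1

I ≈ (0.916667/2) × 72.303836 = 33.139258
Exact value: 30.998452
Error: 2.140806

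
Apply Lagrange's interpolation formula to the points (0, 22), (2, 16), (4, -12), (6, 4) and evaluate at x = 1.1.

Lagrange interpolation formula:
P(x) = Σ yᵢ × Lᵢ(x)
where Lᵢ(x) = Π_{j≠i} (x - xⱼ)/(xᵢ - xⱼ)

L_0(1.1) = (1.1 - 2)/(0 - 2) × (1.1 - 4)/(0 - 4) × (1.1 - 6)/(0 - 6) = 0.266437
L_1(1.1) = (1.1 - 0)/(2 - 0) × (1.1 - 4)/(2 - 4) × (1.1 - 6)/(2 - 6) = 0.976938
L_2(1.1) = (1.1 - 0)/(4 - 0) × (1.1 - 2)/(4 - 2) × (1.1 - 6)/(4 - 6) = -0.303187
L_3(1.1) = (1.1 - 0)/(6 - 0) × (1.1 - 2)/(6 - 2) × (1.1 - 4)/(6 - 4) = 0.059812

P(1.1) = 22×L_0(1.1) + 16×L_1(1.1) + (-12)×L_2(1.1) + 4×L_3(1.1)
P(1.1) = 25.370125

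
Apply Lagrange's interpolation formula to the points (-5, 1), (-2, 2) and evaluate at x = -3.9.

Lagrange interpolation formula:
P(x) = Σ yᵢ × Lᵢ(x)
where Lᵢ(x) = Π_{j≠i} (x - xⱼ)/(xᵢ - xⱼ)

L_0(-3.9) = (-3.9 - (-2))/(-5 - (-2)) = 0.633333
L_1(-3.9) = (-3.9 - (-5))/(-2 - (-5)) = 0.366667

P(-3.9) = 1×L_0(-3.9) + 2×L_1(-3.9)
P(-3.9) = 1.366667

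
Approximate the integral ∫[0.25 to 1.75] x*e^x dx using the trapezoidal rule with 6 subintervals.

f(x) = x*e^x
a = 0.25, b = 1.75, n = 6
h = (b - a)/n = 0.250000

Trapezoidal rule: (h/2)[f(x₀) + 2f(x₁) + 2f(x₂) + ... + f(xₙ)]

x_0 = 0.2500, f(x_0) = 0.321006, coefficient = 1
x_1 = 0.5000, f(x_1) = 0.824361, coefficient = 2
x_2 = 0.7500, f(x_2) = 1.587750, coefficient = 2
x_3 = 1.0000, f(x_3) = 2.718282, coefficient = 2
x_4 = 1.2500, f(x_4) = 4.362929, coefficient = 2
x_5 = 1.5000, f(x_5) = 6.722534, coefficient = 2
x_6 = 1.7500, f(x_6) = 10.070555, coefficient = 1

I ≈ (0.250000/2) × 42.823271 = 5.352909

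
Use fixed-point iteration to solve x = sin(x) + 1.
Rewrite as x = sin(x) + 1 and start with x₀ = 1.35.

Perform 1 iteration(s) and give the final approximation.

Equation: x = sin(x) + 1
Fixed-point form: x = sin(x) + 1
x₀ = 1.35

x_1 = g(1.350000) = 1.975723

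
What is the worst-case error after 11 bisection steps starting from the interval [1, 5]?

Bisection error bound: |error| ≤ (b-a)/2^n
|error| ≤ (5 - 1)/2^11 = 4/2^11
|error| ≤ 0.0019531250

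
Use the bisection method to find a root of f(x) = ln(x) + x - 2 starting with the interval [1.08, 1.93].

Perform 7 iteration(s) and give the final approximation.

f(x) = ln(x) + x - 2
Initial interval: [1.08, 1.93]

Iteration 1:
  c_1 = (1.080000 + 1.930000)/2 = 1.505000
  f(c_1) = f(1.505000) = -0.086207
  f(a) × f(c) ≥ 0, new interval: [1.505000, 1.930000]
Iteration 2:
  c_2 = (1.505000 + 1.930000)/2 = 1.717500
  f(c_2) = f(1.717500) = 0.258370
  f(a) × f(c) < 0, new interval: [1.505000, 1.717500]
Iteration 3:
  c_3 = (1.505000 + 1.717500)/2 = 1.611250
  f(c_3) = f(1.611250) = 0.088260
  f(a) × f(c) < 0, new interval: [1.505000, 1.611250]
Iteration 4:
  c_4 = (1.505000 + 1.611250)/2 = 1.558125
  f(c_4) = f(1.558125) = 0.001608
  f(a) × f(c) < 0, new interval: [1.505000, 1.558125]
Iteration 5:
  c_5 = (1.505000 + 1.558125)/2 = 1.531562
  f(c_5) = f(1.531562) = -0.042149
  f(a) × f(c) ≥ 0, new interval: [1.531562, 1.558125]
Iteration 6:
  c_6 = (1.531562 + 1.558125)/2 = 1.544844
  f(c_6) = f(1.544844) = -0.020233
  f(a) × f(c) ≥ 0, new interval: [1.544844, 1.558125]
Iteration 7:
  c_7 = (1.544844 + 1.558125)/2 = 1.551484
  f(c_7) = f(1.551484) = -0.009303
  f(a) × f(c) ≥ 0, new interval: [1.551484, 1.558125]

After 7 iteration(s), the approximation is c_7 = 1.551484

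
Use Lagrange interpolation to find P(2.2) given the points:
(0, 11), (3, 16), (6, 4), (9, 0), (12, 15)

Lagrange interpolation formula:
P(x) = Σ yᵢ × Lᵢ(x)
where Lᵢ(x) = Π_{j≠i} (x - xⱼ)/(xᵢ - xⱼ)

L_0(2.2) = (2.2 - 3)/(0 - 3) × (2.2 - 6)/(0 - 6) × (2.2 - 9)/(0 - 9) × (2.2 - 12)/(0 - 12) = 0.104211
L_1(2.2) = (2.2 - 0)/(3 - 0) × (2.2 - 6)/(3 - 6) × (2.2 - 9)/(3 - 9) × (2.2 - 12)/(3 - 12) = 1.146318
L_2(2.2) = (2.2 - 0)/(6 - 0) × (2.2 - 3)/(6 - 3) × (2.2 - 9)/(6 - 9) × (2.2 - 12)/(6 - 12) = -0.361995
L_3(2.2) = (2.2 - 0)/(9 - 0) × (2.2 - 3)/(9 - 3) × (2.2 - 6)/(9 - 6) × (2.2 - 12)/(9 - 12) = 0.134861
L_4(2.2) = (2.2 - 0)/(12 - 0) × (2.2 - 3)/(12 - 3) × (2.2 - 6)/(12 - 6) × (2.2 - 9)/(12 - 9) = -0.023394

P(2.2) = 11×L_0(2.2) + 16×L_1(2.2) + 4×L_2(2.2) + 0×L_3(2.2) + 15×L_4(2.2)
P(2.2) = 17.688507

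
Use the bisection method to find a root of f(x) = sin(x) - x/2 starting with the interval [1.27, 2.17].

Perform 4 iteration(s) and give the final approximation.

f(x) = sin(x) - x/2
Initial interval: [1.27, 2.17]

Iteration 1:
  c_1 = (1.270000 + 2.170000)/2 = 1.720000
  f(c_1) = f(1.720000) = 0.128890
  f(a) × f(c) ≥ 0, new interval: [1.720000, 2.170000]
Iteration 2:
  c_2 = (1.720000 + 2.170000)/2 = 1.945000
  f(c_2) = f(1.945000) = -0.041701
  f(a) × f(c) < 0, new interval: [1.720000, 1.945000]
Iteration 3:
  c_3 = (1.720000 + 1.945000)/2 = 1.832500
  f(c_3) = f(1.832500) = 0.049701
  f(a) × f(c) ≥ 0, new interval: [1.832500, 1.945000]
Iteration 4:
  c_4 = (1.832500 + 1.945000)/2 = 1.888750
  f(c_4) = f(1.888750) = 0.005502
  f(a) × f(c) ≥ 0, new interval: [1.888750, 1.945000]

After 4 iteration(s), the approximation is c_4 = 1.888750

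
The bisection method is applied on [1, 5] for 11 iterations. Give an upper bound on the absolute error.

Bisection error bound: |error| ≤ (b-a)/2^n
|error| ≤ (5 - 1)/2^11 = 4/2^11
|error| ≤ 0.0019531250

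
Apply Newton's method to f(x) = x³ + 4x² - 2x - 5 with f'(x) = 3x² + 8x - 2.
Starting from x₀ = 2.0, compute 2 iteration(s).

f(x) = x³ + 4x² - 2x - 5
f'(x) = 3x² + 8x - 2
x₀ = 2.0

Newton-Raphson formula: x_{n+1} = x_n - f(x_n)/f'(x_n)

Iteration 1:
  f(2.000000) = 15.000000
  f'(2.000000) = 26.000000
  x_1 = 2.000000 - 15.000000/26.000000 = 1.423077
Iteration 2:
  f(1.423077) = 3.136379
  f'(1.423077) = 15.460059
  x_2 = 1.423077 - 3.136379/15.460059 = 1.220207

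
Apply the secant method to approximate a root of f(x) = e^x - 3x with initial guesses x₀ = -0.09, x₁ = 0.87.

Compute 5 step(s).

f(x) = e^x - 3x
x₀ = -0.09, x₁ = 0.87

Secant formula: x_{n+1} = x_n - f(x_n)(x_n - x_{n-1})/(f(x_n) - f(x_{n-1}))

Iteration 1:
  f(-0.090000) = 1.183931
  f(0.870000) = -0.223089
  x_2 = 0.870000 - (-0.223089)×(0.870000 - (-0.090000))/(-0.223089 - 1.183931)
       = 0.717788
Iteration 2:
  f(0.870000) = -0.223089
  f(0.717788) = -0.103470
  x_3 = 0.717788 - (-0.103470)×(0.717788 - 0.870000)/(-0.103470 - (-0.223089))
       = 0.586125
Iteration 3:
  f(0.717788) = -0.103470
  f(0.586125) = 0.038637
  x_4 = 0.586125 - 0.038637×(0.586125 - 0.717788)/(0.038637 - (-0.103470))
       = 0.621922
Iteration 4:
  f(0.586125) = 0.038637
  f(0.621922) = -0.003262
  x_5 = 0.621922 - (-0.003262)×(0.621922 - 0.586125)/(-0.003262 - 0.038637)
       = 0.619135
Iteration 5:
  f(0.621922) = -0.003262
  f(0.619135) = -0.000085
  x_6 = 0.619135 - (-0.000085)×(0.619135 - 0.621922)/(-0.000085 - (-0.003262))
       = 0.619061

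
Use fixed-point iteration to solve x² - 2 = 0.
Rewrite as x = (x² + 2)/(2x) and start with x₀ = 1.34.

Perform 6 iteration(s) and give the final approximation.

Equation: x² - 2 = 0
Fixed-point form: x = (x² + 2)/(2x)
x₀ = 1.34

x_1 = g(1.340000) = 1.416269
x_2 = g(1.416269) = 1.414215
x_3 = g(1.414215) = 1.414214
x_4 = g(1.414214) = 1.414214
x_5 = g(1.414214) = 1.414214
x_6 = g(1.414214) = 1.414214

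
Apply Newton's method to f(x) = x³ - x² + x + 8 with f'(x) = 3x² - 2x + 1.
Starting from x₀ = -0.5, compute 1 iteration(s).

f(x) = x³ - x² + x + 8
f'(x) = 3x² - 2x + 1
x₀ = -0.5

Newton-Raphson formula: x_{n+1} = x_n - f(x_n)/f'(x_n)

Iteration 1:
  f(-0.500000) = 7.125000
  f'(-0.500000) = 2.750000
  x_1 = -0.500000 - 7.125000/2.750000 = -3.090909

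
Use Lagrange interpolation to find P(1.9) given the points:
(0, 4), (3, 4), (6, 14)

Lagrange interpolation formula:
P(x) = Σ yᵢ × Lᵢ(x)
where Lᵢ(x) = Π_{j≠i} (x - xⱼ)/(xᵢ - xⱼ)

L_0(1.9) = (1.9 - 3)/(0 - 3) × (1.9 - 6)/(0 - 6) = 0.250556
L_1(1.9) = (1.9 - 0)/(3 - 0) × (1.9 - 6)/(3 - 6) = 0.865556
L_2(1.9) = (1.9 - 0)/(6 - 0) × (1.9 - 3)/(6 - 3) = -0.116111

P(1.9) = 4×L_0(1.9) + 4×L_1(1.9) + 14×L_2(1.9)
P(1.9) = 2.838889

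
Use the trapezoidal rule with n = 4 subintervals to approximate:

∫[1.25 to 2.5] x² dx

f(x) = x²
a = 1.25, b = 2.5, n = 4
h = (b - a)/n = 0.312500

Trapezoidal rule: (h/2)[f(x₀) + 2f(x₁) + 2f(x₂) + ... + f(xₙ)]

x_0 = 1.2500, f(x_0) = 1.562500, coefficient = 1
x_1 = 1.5625, f(x_1) = 2.441406, coefficient = 2
x_2 = 1.8750, f(x_2) = 3.515625, coefficient = 2
x_3 = 2.1875, f(x_3) = 4.785156, coefficient = 2
x_4 = 2.5000, f(x_4) = 6.250000, coefficient = 1

I ≈ (0.312500/2) × 29.296875 = 4.577637
Exact value: 4.557292
Error: 0.020345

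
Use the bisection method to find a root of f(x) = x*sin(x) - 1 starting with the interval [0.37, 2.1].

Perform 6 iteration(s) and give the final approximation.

f(x) = x*sin(x) - 1
Initial interval: [0.37, 2.1]

Iteration 1:
  c_1 = (0.370000 + 2.100000)/2 = 1.235000
  f(c_1) = f(1.235000) = 0.166023
  f(a) × f(c) < 0, new interval: [0.370000, 1.235000]
Iteration 2:
  c_2 = (0.370000 + 1.235000)/2 = 0.802500
  f(c_2) = f(0.802500) = -0.422926
  f(a) × f(c) ≥ 0, new interval: [0.802500, 1.235000]
Iteration 3:
  c_3 = (0.802500 + 1.235000)/2 = 1.018750
  f(c_3) = f(1.018750) = -0.132582
  f(a) × f(c) ≥ 0, new interval: [1.018750, 1.235000]
Iteration 4:
  c_4 = (1.018750 + 1.235000)/2 = 1.126875
  f(c_4) = f(1.126875) = 0.017652
  f(a) × f(c) < 0, new interval: [1.018750, 1.126875]
Iteration 5:
  c_5 = (1.018750 + 1.126875)/2 = 1.072812
  f(c_5) = f(1.072812) = -0.057483
  f(a) × f(c) ≥ 0, new interval: [1.072812, 1.126875]
Iteration 6:
  c_6 = (1.072812 + 1.126875)/2 = 1.099844
  f(c_6) = f(1.099844) = -0.019889
  f(a) × f(c) ≥ 0, new interval: [1.099844, 1.126875]

After 6 iteration(s), the approximation is c_6 = 1.099844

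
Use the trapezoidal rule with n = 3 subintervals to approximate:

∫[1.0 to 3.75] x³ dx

f(x) = x³
a = 1.0, b = 3.75, n = 3
h = (b - a)/n = 0.916667

Trapezoidal rule: (h/2)[f(x₀) + 2f(x₁) + 2f(x₂) + ... + f(xₙ)]

x_0 = 1.0000, f(x_0) = 1.000000, coefficient = 1
x_1 = 1.9167, f(x_1) = 7.041088, coefficient = 2
x_2 = 2.8333, f(x_2) = 22.745370, coefficient = 2
x_3 = 3.7500, f(x_3) = 52.734375, coefficient = 1

I ≈ (0.916667/2) × 113.307292 = 51.932509
Exact value: 49.188477
Error: 2.744032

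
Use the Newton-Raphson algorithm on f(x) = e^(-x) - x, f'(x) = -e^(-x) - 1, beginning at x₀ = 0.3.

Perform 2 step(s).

f(x) = e^(-x) - x
f'(x) = -e^(-x) - 1
x₀ = 0.3

Newton-Raphson formula: x_{n+1} = x_n - f(x_n)/f'(x_n)

Iteration 1:
  f(0.300000) = 0.440818
  f'(0.300000) = -1.740818
  x_1 = 0.300000 - 0.440818/(-1.740818) = 0.553225
Iteration 2:
  f(0.553225) = 0.021868
  f'(0.553225) = -1.575092
  x_2 = 0.553225 - 0.021868/(-1.575092) = 0.567108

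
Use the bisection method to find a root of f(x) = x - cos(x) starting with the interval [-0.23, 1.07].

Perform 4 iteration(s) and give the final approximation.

f(x) = x - cos(x)
Initial interval: [-0.23, 1.07]

Iteration 1:
  c_1 = (-0.230000 + 1.070000)/2 = 0.420000
  f(c_1) = f(0.420000) = -0.493089
  f(a) × f(c) ≥ 0, new interval: [0.420000, 1.070000]
Iteration 2:
  c_2 = (0.420000 + 1.070000)/2 = 0.745000
  f(c_2) = f(0.745000) = 0.009912
  f(a) × f(c) < 0, new interval: [0.420000, 0.745000]
Iteration 3:
  c_3 = (0.420000 + 0.745000)/2 = 0.582500
  f(c_3) = f(0.582500) = -0.252590
  f(a) × f(c) ≥ 0, new interval: [0.582500, 0.745000]
Iteration 4:
  c_4 = (0.582500 + 0.745000)/2 = 0.663750
  f(c_4) = f(0.663750) = -0.123937
  f(a) × f(c) ≥ 0, new interval: [0.663750, 0.745000]

After 4 iteration(s), the approximation is c_4 = 0.663750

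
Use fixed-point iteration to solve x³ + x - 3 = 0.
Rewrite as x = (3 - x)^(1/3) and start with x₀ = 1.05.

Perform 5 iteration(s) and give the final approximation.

Equation: x³ + x - 3 = 0
Fixed-point form: x = (3 - x)^(1/3)
x₀ = 1.05

x_1 = g(1.050000) = 1.249333
x_2 = g(1.249333) = 1.205224
x_3 = g(1.205224) = 1.215262
x_4 = g(1.215262) = 1.212993
x_5 = g(1.212993) = 1.213507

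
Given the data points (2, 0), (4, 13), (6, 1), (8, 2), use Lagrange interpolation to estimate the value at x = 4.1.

Lagrange interpolation formula:
P(x) = Σ yᵢ × Lᵢ(x)
where Lᵢ(x) = Π_{j≠i} (x - xⱼ)/(xᵢ - xⱼ)

L_0(4.1) = (4.1 - 4)/(2 - 4) × (4.1 - 6)/(2 - 6) × (4.1 - 8)/(2 - 8) = -0.015437
L_1(4.1) = (4.1 - 2)/(4 - 2) × (4.1 - 6)/(4 - 6) × (4.1 - 8)/(4 - 8) = 0.972563
L_2(4.1) = (4.1 - 2)/(6 - 2) × (4.1 - 4)/(6 - 4) × (4.1 - 8)/(6 - 8) = 0.051187
L_3(4.1) = (4.1 - 2)/(8 - 2) × (4.1 - 4)/(8 - 4) × (4.1 - 6)/(8 - 6) = -0.008312

P(4.1) = 0×L_0(4.1) + 13×L_1(4.1) + 1×L_2(4.1) + 2×L_3(4.1)
P(4.1) = 12.677875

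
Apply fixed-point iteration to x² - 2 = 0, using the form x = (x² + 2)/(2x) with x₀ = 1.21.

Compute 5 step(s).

Equation: x² - 2 = 0
Fixed-point form: x = (x² + 2)/(2x)
x₀ = 1.21

x_1 = g(1.210000) = 1.431446
x_2 = g(1.431446) = 1.414317
x_3 = g(1.414317) = 1.414214
x_4 = g(1.414214) = 1.414214
x_5 = g(1.414214) = 1.414214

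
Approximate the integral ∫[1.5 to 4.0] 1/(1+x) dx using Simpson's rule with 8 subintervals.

f(x) = 1/(1+x)
a = 1.5, b = 4.0, n = 8
h = (b - a)/n = 0.312500

Simpson's rule: (h/3)[f(x₀) + 4f(x₁) + 2f(x₂) + ... + f(xₙ)]

x_0 = 1.5000, f(x_0) = 0.400000, coefficient = 1
x_1 = 1.8125, f(x_1) = 0.355556, coefficient = 4
x_2 = 2.1250, f(x_2) = 0.320000, coefficient = 2
x_3 = 2.4375, f(x_3) = 0.290909, coefficient = 4
x_4 = 2.7500, f(x_4) = 0.266667, coefficient = 2
x_5 = 3.0625, f(x_5) = 0.246154, coefficient = 4
x_6 = 3.3750, f(x_6) = 0.228571, coefficient = 2
x_7 = 3.6875, f(x_7) = 0.213333, coefficient = 4
x_8 = 4.0000, f(x_8) = 0.200000, coefficient = 1

I ≈ (0.312500/3) × 6.654283 = 0.693155
Exact value: 0.693147
Error: 0.000007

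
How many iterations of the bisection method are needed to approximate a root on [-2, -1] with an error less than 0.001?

We need (b-a)/2^n ≤ 0.001
(-1 - (-2))/2^n ≤ 0.001
1/2^n ≤ 0.001
2^n ≥ 1000
n ≥ log₂(1000) = 9.97
n ≥ 10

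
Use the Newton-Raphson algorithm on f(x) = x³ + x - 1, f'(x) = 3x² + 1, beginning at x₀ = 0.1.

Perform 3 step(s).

f(x) = x³ + x - 1
f'(x) = 3x² + 1
x₀ = 0.1

Newton-Raphson formula: x_{n+1} = x_n - f(x_n)/f'(x_n)

Iteration 1:
  f(0.100000) = -0.899000
  f'(0.100000) = 1.030000
  x_1 = 0.100000 - (-0.899000)/1.030000 = 0.972816
Iteration 2:
  f(0.972816) = 0.893459
  f'(0.972816) = 3.839110
  x_2 = 0.972816 - 0.893459/3.839110 = 0.740090
Iteration 3:
  f(0.740090) = 0.145462
  f'(0.740090) = 2.643200
  x_3 = 0.740090 - 0.145462/2.643200 = 0.685058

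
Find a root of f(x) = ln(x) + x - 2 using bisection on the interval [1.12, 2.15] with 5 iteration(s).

f(x) = ln(x) + x - 2
Initial interval: [1.12, 2.15]

Iteration 1:
  c_1 = (1.120000 + 2.150000)/2 = 1.635000
  f(c_1) = f(1.635000) = 0.126643
  f(a) × f(c) < 0, new interval: [1.120000, 1.635000]
Iteration 2:
  c_2 = (1.120000 + 1.635000)/2 = 1.377500
  f(c_2) = f(1.377500) = -0.302230
  f(a) × f(c) ≥ 0, new interval: [1.377500, 1.635000]
Iteration 3:
  c_3 = (1.377500 + 1.635000)/2 = 1.506250
  f(c_3) = f(1.506250) = -0.084127
  f(a) × f(c) ≥ 0, new interval: [1.506250, 1.635000]
Iteration 4:
  c_4 = (1.506250 + 1.635000)/2 = 1.570625
  f(c_4) = f(1.570625) = 0.022099
  f(a) × f(c) < 0, new interval: [1.506250, 1.570625]
Iteration 5:
  c_5 = (1.506250 + 1.570625)/2 = 1.538438
  f(c_5) = f(1.538438) = -0.030795
  f(a) × f(c) ≥ 0, new interval: [1.538438, 1.570625]

After 5 iteration(s), the approximation is c_5 = 1.538438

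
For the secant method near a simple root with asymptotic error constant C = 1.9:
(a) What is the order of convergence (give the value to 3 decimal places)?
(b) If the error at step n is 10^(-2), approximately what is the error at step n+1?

(a) Secant method has superlinear convergence with order φ = (1+√5)/2 ≈ 1.618.
    This means |e_{n+1}| ≈ C|e_n|^1.618.

(b) With |e_n| = 10^(-2) and C = 1.9:
    |e_{n+1}| ≈ 1.9 × (10^(-2))^1.618 = 1.9 × 10^(-3.24)

(a) ≈ 1.618 (golden ratio); (b) |e_{n+1}| ≈ 1.103e-03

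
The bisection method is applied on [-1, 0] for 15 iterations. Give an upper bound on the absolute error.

Bisection error bound: |error| ≤ (b-a)/2^n
|error| ≤ (0 - (-1))/2^15 = 1/2^15
|error| ≤ 0.0000305176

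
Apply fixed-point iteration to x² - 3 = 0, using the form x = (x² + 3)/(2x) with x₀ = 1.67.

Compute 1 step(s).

Equation: x² - 3 = 0
Fixed-point form: x = (x² + 3)/(2x)
x₀ = 1.67

x_1 = g(1.670000) = 1.733204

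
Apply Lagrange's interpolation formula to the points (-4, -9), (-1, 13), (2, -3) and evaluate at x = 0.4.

Lagrange interpolation formula:
P(x) = Σ yᵢ × Lᵢ(x)
where Lᵢ(x) = Π_{j≠i} (x - xⱼ)/(xᵢ - xⱼ)

L_0(0.4) = (0.4 - (-1))/(-4 - (-1)) × (0.4 - 2)/(-4 - 2) = -0.124444
L_1(0.4) = (0.4 - (-4))/(-1 - (-4)) × (0.4 - 2)/(-1 - 2) = 0.782222
L_2(0.4) = (0.4 - (-4))/(2 - (-4)) × (0.4 - (-1))/(2 - (-1)) = 0.342222

P(0.4) = (-9)×L_0(0.4) + 13×L_1(0.4) + (-3)×L_2(0.4)
P(0.4) = 10.262222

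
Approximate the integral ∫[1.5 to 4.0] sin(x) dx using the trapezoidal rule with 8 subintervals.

f(x) = sin(x)
a = 1.5, b = 4.0, n = 8
h = (b - a)/n = 0.312500

Trapezoidal rule: (h/2)[f(x₀) + 2f(x₁) + 2f(x₂) + ... + f(xₙ)]

x_0 = 1.5000, f(x_0) = 0.997495, coefficient = 1
x_1 = 1.8125, f(x_1) = 0.970932, coefficient = 2
x_2 = 2.1250, f(x_2) = 0.850320, coefficient = 2
x_3 = 2.4375, f(x_3) = 0.647343, coefficient = 2
x_4 = 2.7500, f(x_4) = 0.381661, coefficient = 2
x_5 = 3.0625, f(x_5) = 0.079010, coefficient = 2
x_6 = 3.3750, f(x_6) = -0.231294, coefficient = 2
x_7 = 3.6875, f(x_7) = -0.519194, coefficient = 2
x_8 = 4.0000, f(x_8) = -0.756802, coefficient = 1

I ≈ (0.312500/2) × 4.598248 = 0.718476
Exact value: 0.724381
Error: 0.005905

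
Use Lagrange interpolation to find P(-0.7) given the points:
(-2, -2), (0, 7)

Lagrange interpolation formula:
P(x) = Σ yᵢ × Lᵢ(x)
where Lᵢ(x) = Π_{j≠i} (x - xⱼ)/(xᵢ - xⱼ)

L_0(-0.7) = (-0.7 - 0)/(-2 - 0) = 0.350000
L_1(-0.7) = (-0.7 - (-2))/(0 - (-2)) = 0.650000

P(-0.7) = (-2)×L_0(-0.7) + 7×L_1(-0.7)
P(-0.7) = 3.850000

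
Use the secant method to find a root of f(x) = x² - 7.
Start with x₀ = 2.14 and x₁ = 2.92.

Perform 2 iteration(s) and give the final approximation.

f(x) = x² - 7
x₀ = 2.14, x₁ = 2.92

Secant formula: x_{n+1} = x_n - f(x_n)(x_n - x_{n-1})/(f(x_n) - f(x_{n-1}))

Iteration 1:
  f(2.140000) = -2.420400
  f(2.920000) = 1.526400
  x_2 = 2.920000 - 1.526400×(2.920000 - 2.140000)/(1.526400 - (-2.420400))
       = 2.618340
Iteration 2:
  f(2.920000) = 1.526400
  f(2.618340) = -0.144296
  x_3 = 2.618340 - (-0.144296)×(2.618340 - 2.920000)/(-0.144296 - 1.526400)
       = 2.644394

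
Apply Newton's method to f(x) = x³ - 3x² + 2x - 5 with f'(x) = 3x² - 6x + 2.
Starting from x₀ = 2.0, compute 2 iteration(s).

f(x) = x³ - 3x² + 2x - 5
f'(x) = 3x² - 6x + 2
x₀ = 2.0

Newton-Raphson formula: x_{n+1} = x_n - f(x_n)/f'(x_n)

Iteration 1:
  f(2.000000) = -5.000000
  f'(2.000000) = 2.000000
  x_1 = 2.000000 - (-5.000000)/2.000000 = 4.500000
Iteration 2:
  f(4.500000) = 34.375000
  f'(4.500000) = 35.750000
  x_2 = 4.500000 - 34.375000/35.750000 = 3.538462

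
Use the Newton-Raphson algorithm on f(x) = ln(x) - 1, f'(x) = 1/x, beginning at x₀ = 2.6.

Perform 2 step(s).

f(x) = ln(x) - 1
f'(x) = 1/x
x₀ = 2.6

Newton-Raphson formula: x_{n+1} = x_n - f(x_n)/f'(x_n)

Iteration 1:
  f(2.600000) = -0.044489
  f'(2.600000) = 0.384615
  x_1 = 2.600000 - (-0.044489)/0.384615 = 2.715670
Iteration 2:
  f(2.715670) = -0.000961
  f'(2.715670) = 0.368233
  x_2 = 2.715670 - (-0.000961)/0.368233 = 2.718281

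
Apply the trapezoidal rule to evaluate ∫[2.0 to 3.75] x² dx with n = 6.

f(x) = x²
a = 2.0, b = 3.75, n = 6
h = (b - a)/n = 0.291667

Trapezoidal rule: (h/2)[f(x₀) + 2f(x₁) + 2f(x₂) + ... + f(xₙ)]

x_0 = 2.0000, f(x_0) = 4.000000, coefficient = 1
x_1 = 2.2917, f(x_1) = 5.251736, coefficient = 2
x_2 = 2.5833, f(x_2) = 6.673611, coefficient = 2
x_3 = 2.8750, f(x_3) = 8.265625, coefficient = 2
x_4 = 3.1667, f(x_4) = 10.027778, coefficient = 2
x_5 = 3.4583, f(x_5) = 11.960069, coefficient = 2
x_6 = 3.7500, f(x_6) = 14.062500, coefficient = 1

I ≈ (0.291667/2) × 102.420139 = 14.936270
Exact value: 14.911458
Error: 0.024812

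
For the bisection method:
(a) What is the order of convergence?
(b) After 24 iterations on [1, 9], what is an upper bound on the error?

(a) Bisection has linear (order 1) convergence; the error is halved each step.

(b) Error bound = (b-a)/2^n = (9 - 1)/2^{24}
    = 8/2^{24}

(a) 1 (linear); (b) error ≤ 4.77e-07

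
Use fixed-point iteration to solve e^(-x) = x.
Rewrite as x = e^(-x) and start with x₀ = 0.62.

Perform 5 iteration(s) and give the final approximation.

Equation: e^(-x) = x
Fixed-point form: x = e^(-x)
x₀ = 0.62

x_1 = g(0.620000) = 0.537944
x_2 = g(0.537944) = 0.583947
x_3 = g(0.583947) = 0.557693
x_4 = g(0.557693) = 0.572529
x_5 = g(0.572529) = 0.564097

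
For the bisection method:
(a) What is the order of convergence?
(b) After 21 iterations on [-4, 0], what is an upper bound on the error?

(a) Bisection has linear (order 1) convergence; the error is halved each step.

(b) Error bound = (b-a)/2^n = (0 - (-4))/2^{21}
    = 4/2^{21}

(a) 1 (linear); (b) error ≤ 1.91e-06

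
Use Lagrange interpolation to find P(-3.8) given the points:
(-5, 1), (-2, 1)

Lagrange interpolation formula:
P(x) = Σ yᵢ × Lᵢ(x)
where Lᵢ(x) = Π_{j≠i} (x - xⱼ)/(xᵢ - xⱼ)

L_0(-3.8) = (-3.8 - (-2))/(-5 - (-2)) = 0.600000
L_1(-3.8) = (-3.8 - (-5))/(-2 - (-5)) = 0.400000

P(-3.8) = 1×L_0(-3.8) + 1×L_1(-3.8)
P(-3.8) = 1.000000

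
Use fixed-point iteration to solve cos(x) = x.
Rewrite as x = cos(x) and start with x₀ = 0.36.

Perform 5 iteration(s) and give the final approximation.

Equation: cos(x) = x
Fixed-point form: x = cos(x)
x₀ = 0.36

x_1 = g(0.360000) = 0.935897
x_2 = g(0.935897) = 0.593097
x_3 = g(0.593097) = 0.829214
x_4 = g(0.829214) = 0.675456
x_5 = g(0.675456) = 0.780422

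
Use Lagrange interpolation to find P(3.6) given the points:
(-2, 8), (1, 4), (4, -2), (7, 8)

Lagrange interpolation formula:
P(x) = Σ yᵢ × Lᵢ(x)
where Lᵢ(x) = Π_{j≠i} (x - xⱼ)/(xᵢ - xⱼ)

L_0(3.6) = (3.6 - 1)/(-2 - 1) × (3.6 - 4)/(-2 - 4) × (3.6 - 7)/(-2 - 7) = -0.021827
L_1(3.6) = (3.6 - (-2))/(1 - (-2)) × (3.6 - 4)/(1 - 4) × (3.6 - 7)/(1 - 7) = 0.141037
L_2(3.6) = (3.6 - (-2))/(4 - (-2)) × (3.6 - 1)/(4 - 1) × (3.6 - 7)/(4 - 7) = 0.916741
L_3(3.6) = (3.6 - (-2))/(7 - (-2)) × (3.6 - 1)/(7 - 1) × (3.6 - 4)/(7 - 4) = -0.035951

P(3.6) = 8×L_0(3.6) + 4×L_1(3.6) + (-2)×L_2(3.6) + 8×L_3(3.6)
P(3.6) = -1.731556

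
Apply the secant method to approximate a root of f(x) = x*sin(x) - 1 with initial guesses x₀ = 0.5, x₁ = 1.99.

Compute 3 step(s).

f(x) = x*sin(x) - 1
x₀ = 0.5, x₁ = 1.99

Secant formula: x_{n+1} = x_n - f(x_n)(x_n - x_{n-1})/(f(x_n) - f(x_{n-1}))

Iteration 1:
  f(0.500000) = -0.760287
  f(1.990000) = 0.817693
  x_2 = 1.990000 - 0.817693×(1.990000 - 0.500000)/(0.817693 - (-0.760287))
       = 1.217898
Iteration 2:
  f(1.990000) = 0.817693
  f(1.217898) = 0.142844
  x_3 = 1.217898 - 0.142844×(1.217898 - 1.990000)/(0.142844 - 0.817693)
       = 1.054467
Iteration 3:
  f(1.217898) = 0.142844
  f(1.054467) = -0.082996
  x_4 = 1.054467 - (-0.082996)×(1.054467 - 1.217898)/(-0.082996 - 0.142844)
       = 1.114528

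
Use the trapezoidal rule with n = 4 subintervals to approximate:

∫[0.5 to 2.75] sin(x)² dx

f(x) = sin(x)²
a = 0.5, b = 2.75, n = 4
h = (b - a)/n = 0.562500

Trapezoidal rule: (h/2)[f(x₀) + 2f(x₁) + 2f(x₂) + ... + f(xₙ)]

x_0 = 0.5000, f(x_0) = 0.229849, coefficient = 1
x_1 = 1.0625, f(x_1) = 0.763133, coefficient = 2
x_2 = 1.6250, f(x_2) = 0.997065, coefficient = 2
x_3 = 2.1875, f(x_3) = 0.665512, coefficient = 2
x_4 = 2.7500, f(x_4) = 0.145665, coefficient = 1

I ≈ (0.562500/2) × 5.226934 = 1.470075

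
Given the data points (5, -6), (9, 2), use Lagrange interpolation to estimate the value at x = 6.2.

Lagrange interpolation formula:
P(x) = Σ yᵢ × Lᵢ(x)
where Lᵢ(x) = Π_{j≠i} (x - xⱼ)/(xᵢ - xⱼ)

L_0(6.2) = (6.2 - 9)/(5 - 9) = 0.700000
L_1(6.2) = (6.2 - 5)/(9 - 5) = 0.300000

P(6.2) = (-6)×L_0(6.2) + 2×L_1(6.2)
P(6.2) = -3.600000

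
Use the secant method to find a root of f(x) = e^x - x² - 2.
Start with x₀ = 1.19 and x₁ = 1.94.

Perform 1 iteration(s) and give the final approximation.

f(x) = e^x - x² - 2
x₀ = 1.19, x₁ = 1.94

Secant formula: x_{n+1} = x_n - f(x_n)(x_n - x_{n-1})/(f(x_n) - f(x_{n-1}))

Iteration 1:
  f(1.190000) = -0.129019
  f(1.940000) = 1.195151
  x_2 = 1.940000 - 1.195151×(1.940000 - 1.190000)/(1.195151 - (-0.129019))
       = 1.263075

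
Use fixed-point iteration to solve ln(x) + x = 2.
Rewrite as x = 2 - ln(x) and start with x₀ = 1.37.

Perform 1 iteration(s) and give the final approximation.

Equation: ln(x) + x = 2
Fixed-point form: x = 2 - ln(x)
x₀ = 1.37

x_1 = g(1.370000) = 1.685189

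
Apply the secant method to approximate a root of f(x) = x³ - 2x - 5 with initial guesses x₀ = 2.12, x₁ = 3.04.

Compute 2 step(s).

f(x) = x³ - 2x - 5
x₀ = 2.12, x₁ = 3.04

Secant formula: x_{n+1} = x_n - f(x_n)(x_n - x_{n-1})/(f(x_n) - f(x_{n-1}))

Iteration 1:
  f(2.120000) = 0.288128
  f(3.040000) = 17.014464
  x_2 = 3.040000 - 17.014464×(3.040000 - 2.120000)/(17.014464 - 0.288128)
       = 2.104152
Iteration 2:
  f(3.040000) = 17.014464
  f(2.104152) = 0.107736
  x_3 = 2.104152 - 0.107736×(2.104152 - 3.040000)/(0.107736 - 17.014464)
       = 2.098188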